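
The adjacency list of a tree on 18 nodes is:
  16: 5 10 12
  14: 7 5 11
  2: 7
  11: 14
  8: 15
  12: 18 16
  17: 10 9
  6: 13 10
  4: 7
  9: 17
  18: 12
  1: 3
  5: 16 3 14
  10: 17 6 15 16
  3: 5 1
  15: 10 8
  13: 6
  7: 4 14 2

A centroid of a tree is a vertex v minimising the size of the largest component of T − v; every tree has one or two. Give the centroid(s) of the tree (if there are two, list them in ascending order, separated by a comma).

16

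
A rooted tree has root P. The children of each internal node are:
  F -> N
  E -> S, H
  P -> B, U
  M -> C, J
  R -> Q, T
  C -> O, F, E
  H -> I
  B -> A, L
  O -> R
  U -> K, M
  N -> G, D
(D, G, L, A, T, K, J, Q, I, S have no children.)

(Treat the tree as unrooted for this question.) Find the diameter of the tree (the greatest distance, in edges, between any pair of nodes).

A longest path is L - B - P - U - M - C - F - N - D, with 8 edges.

8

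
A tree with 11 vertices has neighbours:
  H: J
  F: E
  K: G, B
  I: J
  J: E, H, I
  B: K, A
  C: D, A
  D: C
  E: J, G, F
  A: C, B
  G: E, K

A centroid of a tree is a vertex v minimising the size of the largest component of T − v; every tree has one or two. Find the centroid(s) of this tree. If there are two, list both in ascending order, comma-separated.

G

Delete G: the remaining components have sizes 5, 5. Max 5 ≤ 5, so G is a centroid.
Every other node leaves some component of size > 5, so the centroid is unique.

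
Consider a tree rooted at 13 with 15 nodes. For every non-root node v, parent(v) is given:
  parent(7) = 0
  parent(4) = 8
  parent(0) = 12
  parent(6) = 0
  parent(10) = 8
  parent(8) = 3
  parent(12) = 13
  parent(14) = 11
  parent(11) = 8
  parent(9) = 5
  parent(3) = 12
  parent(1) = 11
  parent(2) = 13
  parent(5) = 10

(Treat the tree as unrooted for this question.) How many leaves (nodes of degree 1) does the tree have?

7

The leaves are 1, 2, 4, 6, 7, 9, 14.
That is 7 leaves.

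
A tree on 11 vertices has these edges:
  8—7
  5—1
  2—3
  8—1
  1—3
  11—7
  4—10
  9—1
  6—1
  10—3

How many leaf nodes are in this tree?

6

Degree-1 nodes: 2, 4, 5, 6, 9, 11 — 6 of them.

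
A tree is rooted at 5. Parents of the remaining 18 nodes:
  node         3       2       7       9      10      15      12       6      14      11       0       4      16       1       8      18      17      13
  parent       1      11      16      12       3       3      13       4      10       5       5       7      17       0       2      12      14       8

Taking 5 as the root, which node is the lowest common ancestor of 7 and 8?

Path 7→root: 7 16 17 14 10 3 1 0 5; path 8→root: 8 2 11 5.
First common node: 5.

5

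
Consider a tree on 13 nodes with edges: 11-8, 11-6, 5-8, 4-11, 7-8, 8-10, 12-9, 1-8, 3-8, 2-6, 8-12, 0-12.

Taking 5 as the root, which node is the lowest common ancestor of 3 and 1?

Ancestors of 3 (toward the root): 3, 8, 5.
Ancestors of 1: 1, 8, 5.
The deepest node appearing in both lists is 8.

8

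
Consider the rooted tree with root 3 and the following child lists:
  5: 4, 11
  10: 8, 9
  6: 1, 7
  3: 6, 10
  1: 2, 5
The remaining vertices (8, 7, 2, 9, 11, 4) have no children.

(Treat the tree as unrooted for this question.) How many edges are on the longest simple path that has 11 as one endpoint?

6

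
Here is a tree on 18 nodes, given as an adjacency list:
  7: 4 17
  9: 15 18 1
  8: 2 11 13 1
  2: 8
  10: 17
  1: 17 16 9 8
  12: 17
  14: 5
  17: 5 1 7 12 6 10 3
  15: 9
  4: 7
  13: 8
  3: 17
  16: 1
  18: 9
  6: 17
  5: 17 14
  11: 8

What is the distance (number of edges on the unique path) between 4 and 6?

The path is 4 - 7 - 17 - 6, which has 3 edges.

3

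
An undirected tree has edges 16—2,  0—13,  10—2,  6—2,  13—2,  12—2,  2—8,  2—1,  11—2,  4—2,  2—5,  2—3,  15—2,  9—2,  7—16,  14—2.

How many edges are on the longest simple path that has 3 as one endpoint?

3

The node farthest from 3 is 0 (7 also at distance 3), via 3–2–13–0 — 3 edges.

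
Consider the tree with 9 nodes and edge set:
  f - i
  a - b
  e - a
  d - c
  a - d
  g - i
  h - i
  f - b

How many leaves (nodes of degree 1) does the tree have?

Degree-1 nodes: c, e, g, h — 4 of them.

4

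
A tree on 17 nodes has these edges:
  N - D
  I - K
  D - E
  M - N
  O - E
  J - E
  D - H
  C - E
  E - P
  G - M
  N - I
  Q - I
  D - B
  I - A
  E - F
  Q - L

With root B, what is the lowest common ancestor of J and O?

Path J→root: J E D B; path O→root: O E D B.
First common node: E.

E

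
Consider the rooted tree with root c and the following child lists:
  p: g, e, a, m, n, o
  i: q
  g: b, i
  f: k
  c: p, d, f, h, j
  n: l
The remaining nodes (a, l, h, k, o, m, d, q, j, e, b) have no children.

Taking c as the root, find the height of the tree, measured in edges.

q sits deepest: c-p-g-i-q — 4 edges from the root.

4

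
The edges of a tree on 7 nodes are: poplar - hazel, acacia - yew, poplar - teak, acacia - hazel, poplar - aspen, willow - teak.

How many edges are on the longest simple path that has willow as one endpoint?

A farthest node from willow is yew.
The path willow – teak – poplar – hazel – acacia – yew has 5 edges.

5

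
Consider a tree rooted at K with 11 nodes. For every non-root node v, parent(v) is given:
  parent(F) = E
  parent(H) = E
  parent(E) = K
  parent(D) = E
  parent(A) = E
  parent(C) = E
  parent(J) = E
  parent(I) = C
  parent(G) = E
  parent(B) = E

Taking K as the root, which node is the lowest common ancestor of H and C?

E

H's ancestor chain is H, E, K and C's is C, E, K; they first meet at E.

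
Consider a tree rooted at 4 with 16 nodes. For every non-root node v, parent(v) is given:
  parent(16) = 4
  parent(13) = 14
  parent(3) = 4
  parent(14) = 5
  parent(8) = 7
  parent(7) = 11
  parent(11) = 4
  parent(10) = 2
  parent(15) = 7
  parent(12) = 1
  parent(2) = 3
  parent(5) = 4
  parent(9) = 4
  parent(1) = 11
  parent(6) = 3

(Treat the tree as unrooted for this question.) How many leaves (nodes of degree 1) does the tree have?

8

Exactly 8 nodes have a single neighbour: 6, 8, 9, 10, 12, 13, 15, 16.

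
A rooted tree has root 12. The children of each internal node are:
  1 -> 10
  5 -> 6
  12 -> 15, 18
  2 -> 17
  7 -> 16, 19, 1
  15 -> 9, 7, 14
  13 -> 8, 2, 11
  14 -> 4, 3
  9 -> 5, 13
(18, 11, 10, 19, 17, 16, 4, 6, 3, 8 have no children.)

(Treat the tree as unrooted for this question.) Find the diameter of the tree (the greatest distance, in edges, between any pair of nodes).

Starting from 17, a farthest node is 10 at distance 7.
One longest path: 17 – 2 – 13 – 9 – 15 – 7 – 1 – 10.
So the diameter is 7.

7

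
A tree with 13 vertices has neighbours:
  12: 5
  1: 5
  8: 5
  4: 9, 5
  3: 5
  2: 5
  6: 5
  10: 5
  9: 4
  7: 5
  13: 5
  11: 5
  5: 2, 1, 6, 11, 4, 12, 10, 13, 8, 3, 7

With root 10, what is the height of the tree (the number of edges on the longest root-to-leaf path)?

3

9 sits deepest: 10-5-4-9 — 3 edges from the root.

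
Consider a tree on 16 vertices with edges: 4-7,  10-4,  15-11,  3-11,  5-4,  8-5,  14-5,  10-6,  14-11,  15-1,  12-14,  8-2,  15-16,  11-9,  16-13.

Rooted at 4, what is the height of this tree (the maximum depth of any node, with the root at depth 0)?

6

A deepest node is 13, reached by 4 – 5 – 14 – 11 – 15 – 16 – 13.
That path has 6 edges, so the height is 6.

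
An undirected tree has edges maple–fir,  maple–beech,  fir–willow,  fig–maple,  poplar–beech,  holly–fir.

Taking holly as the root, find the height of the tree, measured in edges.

The longest root-to-leaf path is holly – fir – maple – beech – poplar (4 edges).

4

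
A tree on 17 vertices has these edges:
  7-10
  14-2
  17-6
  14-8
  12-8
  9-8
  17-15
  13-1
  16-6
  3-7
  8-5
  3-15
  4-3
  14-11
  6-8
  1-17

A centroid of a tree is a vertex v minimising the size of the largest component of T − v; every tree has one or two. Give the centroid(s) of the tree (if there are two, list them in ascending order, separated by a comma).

Delete 6: the remaining components have sizes 8, 7, 1. Max 8 ≤ 8, so 6 is a centroid.
Every other node leaves some component of size > 8, so the centroid is unique.

6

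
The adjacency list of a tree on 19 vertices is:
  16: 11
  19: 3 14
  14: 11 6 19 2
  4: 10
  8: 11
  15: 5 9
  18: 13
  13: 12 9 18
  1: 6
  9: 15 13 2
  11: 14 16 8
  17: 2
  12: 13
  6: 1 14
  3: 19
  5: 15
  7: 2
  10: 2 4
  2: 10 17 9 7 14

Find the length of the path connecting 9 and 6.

Walking from 9: 9 - 2 - 14 - 6. Length 3.

3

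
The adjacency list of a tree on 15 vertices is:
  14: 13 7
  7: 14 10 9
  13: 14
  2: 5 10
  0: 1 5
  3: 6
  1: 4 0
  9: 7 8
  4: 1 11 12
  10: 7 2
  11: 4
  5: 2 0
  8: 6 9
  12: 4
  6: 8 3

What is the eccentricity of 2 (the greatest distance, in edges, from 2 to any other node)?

The node farthest from 2 is 3, via 2-10-7-9-8-6-3 — 6 edges.

6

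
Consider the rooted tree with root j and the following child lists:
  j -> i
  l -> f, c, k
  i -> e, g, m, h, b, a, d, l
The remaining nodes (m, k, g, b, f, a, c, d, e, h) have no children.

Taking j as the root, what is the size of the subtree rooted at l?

Descendants of l (including itself): l, f, k, c. That's 4.

4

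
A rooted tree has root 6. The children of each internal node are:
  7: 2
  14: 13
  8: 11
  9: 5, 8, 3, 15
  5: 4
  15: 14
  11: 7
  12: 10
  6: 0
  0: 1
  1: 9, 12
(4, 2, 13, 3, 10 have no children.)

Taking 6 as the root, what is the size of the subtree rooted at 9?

9's subtree: {9, 5, 15, 8, 3, 4, 14, 11, 13, 7, 2}, size 11.

11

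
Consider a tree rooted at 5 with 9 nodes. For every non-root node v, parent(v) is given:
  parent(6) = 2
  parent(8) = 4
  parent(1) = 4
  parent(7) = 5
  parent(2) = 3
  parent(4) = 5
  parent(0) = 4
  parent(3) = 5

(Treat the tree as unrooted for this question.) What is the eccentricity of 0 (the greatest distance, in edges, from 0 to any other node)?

5

A farthest node from 0 is 6.
The path 0–4–5–3–2–6 has 5 edges.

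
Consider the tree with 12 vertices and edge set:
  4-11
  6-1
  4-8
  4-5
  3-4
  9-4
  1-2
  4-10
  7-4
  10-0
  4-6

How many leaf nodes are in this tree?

8

Exactly 8 nodes have a single neighbour: 0, 2, 3, 5, 7, 8, 9, 11.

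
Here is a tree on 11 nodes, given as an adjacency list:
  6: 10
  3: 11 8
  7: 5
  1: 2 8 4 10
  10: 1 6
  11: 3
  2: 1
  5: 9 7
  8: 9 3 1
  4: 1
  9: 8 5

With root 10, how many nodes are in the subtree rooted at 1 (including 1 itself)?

Descendants of 1 (including itself): 1, 8, 4, 2, 9, 3, 5, 11, 7. That's 9.

9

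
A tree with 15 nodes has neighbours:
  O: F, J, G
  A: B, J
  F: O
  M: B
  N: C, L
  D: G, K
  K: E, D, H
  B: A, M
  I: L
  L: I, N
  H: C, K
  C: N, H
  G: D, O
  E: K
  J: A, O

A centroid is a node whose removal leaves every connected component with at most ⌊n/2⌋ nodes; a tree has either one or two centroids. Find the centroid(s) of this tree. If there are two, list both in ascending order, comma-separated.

D

If D is removed the pieces have sizes 7, 7, all ≤ ⌊15/2⌋ = 7.
Every other node leaves some component of size > 7, so the centroid is unique.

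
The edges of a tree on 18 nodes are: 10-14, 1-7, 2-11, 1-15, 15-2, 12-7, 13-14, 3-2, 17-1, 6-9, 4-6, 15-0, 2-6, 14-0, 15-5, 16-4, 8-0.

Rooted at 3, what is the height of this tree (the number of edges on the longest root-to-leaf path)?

12 sits deepest: 3 – 2 – 15 – 1 – 7 – 12 — 5 edges from the root.

5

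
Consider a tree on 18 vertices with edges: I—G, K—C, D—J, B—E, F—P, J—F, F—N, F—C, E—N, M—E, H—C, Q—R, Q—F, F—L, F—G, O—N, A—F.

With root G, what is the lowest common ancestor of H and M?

H's ancestor chain is H, C, F, G and M's is M, E, N, F, G; they first meet at F.

F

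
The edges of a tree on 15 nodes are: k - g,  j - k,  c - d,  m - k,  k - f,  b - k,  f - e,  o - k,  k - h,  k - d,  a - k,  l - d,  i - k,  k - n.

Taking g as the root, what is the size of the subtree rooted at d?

d's subtree: {d, c, l}, size 3.

3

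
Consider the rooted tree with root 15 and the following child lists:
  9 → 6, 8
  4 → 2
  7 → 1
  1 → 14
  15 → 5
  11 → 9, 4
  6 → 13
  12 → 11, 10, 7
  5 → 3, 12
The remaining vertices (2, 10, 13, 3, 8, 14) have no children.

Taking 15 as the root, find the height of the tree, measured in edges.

6

The longest root-to-leaf path is 15-5-12-11-9-6-13 (6 edges).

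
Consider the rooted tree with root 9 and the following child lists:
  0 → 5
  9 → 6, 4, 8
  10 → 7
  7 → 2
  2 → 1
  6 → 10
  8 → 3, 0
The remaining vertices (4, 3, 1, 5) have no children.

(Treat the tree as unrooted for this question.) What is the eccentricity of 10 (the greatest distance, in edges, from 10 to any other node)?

5

The node farthest from 10 is 5, via 10 – 6 – 9 – 8 – 0 – 5 — 5 edges.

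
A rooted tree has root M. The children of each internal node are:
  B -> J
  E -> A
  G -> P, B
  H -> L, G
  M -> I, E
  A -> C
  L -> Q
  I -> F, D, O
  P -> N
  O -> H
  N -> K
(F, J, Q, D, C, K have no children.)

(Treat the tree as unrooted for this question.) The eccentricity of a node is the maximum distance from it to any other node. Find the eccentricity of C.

The node farthest from C is K, via C – A – E – M – I – O – H – G – P – N – K — 10 edges.

10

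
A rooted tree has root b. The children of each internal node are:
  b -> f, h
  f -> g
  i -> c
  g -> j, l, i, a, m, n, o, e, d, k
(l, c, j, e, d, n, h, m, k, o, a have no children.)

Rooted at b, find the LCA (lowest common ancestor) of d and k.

g

Ancestors of d (toward the root): d, g, f, b.
Ancestors of k: k, g, f, b.
The deepest node appearing in both lists is g.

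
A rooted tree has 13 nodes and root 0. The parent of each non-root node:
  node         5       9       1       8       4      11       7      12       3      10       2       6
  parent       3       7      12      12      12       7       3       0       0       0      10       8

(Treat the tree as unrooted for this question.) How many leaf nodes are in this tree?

7

The leaves are 1, 2, 4, 5, 6, 9, 11.
That is 7 leaves.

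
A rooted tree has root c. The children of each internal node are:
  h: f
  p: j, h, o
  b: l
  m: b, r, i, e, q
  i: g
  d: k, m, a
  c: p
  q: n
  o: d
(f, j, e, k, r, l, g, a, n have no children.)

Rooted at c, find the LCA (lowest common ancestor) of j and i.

p

Ancestors of j (toward the root): j, p, c.
Ancestors of i: i, m, d, o, p, c.
The deepest node appearing in both lists is p.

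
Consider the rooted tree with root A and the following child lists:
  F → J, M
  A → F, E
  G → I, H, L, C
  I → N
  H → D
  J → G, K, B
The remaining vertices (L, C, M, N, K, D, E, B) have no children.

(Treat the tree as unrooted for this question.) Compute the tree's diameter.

Starting from E, a farthest node is N at distance 6.
One longest path: E-A-F-J-G-I-N.
So the diameter is 6.

6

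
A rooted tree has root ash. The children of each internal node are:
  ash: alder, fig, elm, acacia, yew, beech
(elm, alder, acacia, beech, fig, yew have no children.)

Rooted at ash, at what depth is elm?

Path from ash to elm: ash → elm, which has 1 edges.

1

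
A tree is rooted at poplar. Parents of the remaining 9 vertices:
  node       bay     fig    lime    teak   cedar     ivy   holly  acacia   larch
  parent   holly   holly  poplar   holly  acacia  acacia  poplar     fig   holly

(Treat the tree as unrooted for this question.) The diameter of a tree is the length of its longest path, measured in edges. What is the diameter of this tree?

Starting from lime, a farthest node is cedar at distance 5.
One longest path: lime–poplar–holly–fig–acacia–cedar.
So the diameter is 5.

5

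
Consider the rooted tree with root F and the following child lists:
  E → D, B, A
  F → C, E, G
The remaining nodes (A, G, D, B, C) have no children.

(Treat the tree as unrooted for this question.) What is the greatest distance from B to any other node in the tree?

3

A farthest node from B is G (C also at distance 3).
The path B-E-F-G has 3 edges.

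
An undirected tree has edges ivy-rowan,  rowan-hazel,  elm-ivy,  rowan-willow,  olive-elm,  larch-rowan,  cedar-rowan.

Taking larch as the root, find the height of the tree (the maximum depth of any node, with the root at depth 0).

The longest root-to-leaf path is larch-rowan-ivy-elm-olive (4 edges).

4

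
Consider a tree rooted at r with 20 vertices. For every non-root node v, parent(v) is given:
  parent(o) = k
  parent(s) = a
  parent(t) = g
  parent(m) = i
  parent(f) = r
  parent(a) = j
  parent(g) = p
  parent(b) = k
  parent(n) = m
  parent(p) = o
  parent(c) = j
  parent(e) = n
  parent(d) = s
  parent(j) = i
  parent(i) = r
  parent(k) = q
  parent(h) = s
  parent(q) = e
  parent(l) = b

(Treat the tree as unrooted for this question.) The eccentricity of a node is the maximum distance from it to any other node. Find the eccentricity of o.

The node farthest from o is d (h also at distance 10), via o–k–q–e–n–m–i–j–a–s–d — 10 edges.

10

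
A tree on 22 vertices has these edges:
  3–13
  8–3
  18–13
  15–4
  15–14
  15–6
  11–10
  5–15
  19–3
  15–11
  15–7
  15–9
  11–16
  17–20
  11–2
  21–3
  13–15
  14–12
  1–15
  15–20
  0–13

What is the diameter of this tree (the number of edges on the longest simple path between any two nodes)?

BFS from 19 reaches 16 last, at distance 5; BFS from 16 confirms no node is farther.
Path: 19 - 3 - 13 - 15 - 11 - 16.

5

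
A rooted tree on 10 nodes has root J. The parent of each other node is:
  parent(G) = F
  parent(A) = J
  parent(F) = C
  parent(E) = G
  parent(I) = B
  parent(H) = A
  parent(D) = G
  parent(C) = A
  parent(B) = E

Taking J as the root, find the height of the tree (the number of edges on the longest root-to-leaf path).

I sits deepest: J → A → C → F → G → E → B → I — 7 edges from the root.

7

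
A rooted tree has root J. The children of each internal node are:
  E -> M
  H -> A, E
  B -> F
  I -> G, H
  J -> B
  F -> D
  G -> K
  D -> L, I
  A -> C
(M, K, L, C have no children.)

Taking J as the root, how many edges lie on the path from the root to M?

7

Path from J to M: J–B–F–D–I–H–E–M, which has 7 edges.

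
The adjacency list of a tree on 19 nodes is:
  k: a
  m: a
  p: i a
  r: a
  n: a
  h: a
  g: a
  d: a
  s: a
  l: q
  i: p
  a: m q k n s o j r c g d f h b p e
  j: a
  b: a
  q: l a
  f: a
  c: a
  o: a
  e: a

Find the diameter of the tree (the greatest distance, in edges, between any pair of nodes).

4

A longest path is i – p – a – q – l, with 4 edges.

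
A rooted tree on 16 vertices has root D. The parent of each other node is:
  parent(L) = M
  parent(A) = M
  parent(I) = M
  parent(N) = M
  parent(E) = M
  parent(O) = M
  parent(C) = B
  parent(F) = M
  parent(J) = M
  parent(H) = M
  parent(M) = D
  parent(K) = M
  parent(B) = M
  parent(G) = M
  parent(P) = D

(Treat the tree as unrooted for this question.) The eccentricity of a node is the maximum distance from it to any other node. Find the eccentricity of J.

3

A farthest node from J is P (C also at distance 3).
The path J-M-D-P has 3 edges.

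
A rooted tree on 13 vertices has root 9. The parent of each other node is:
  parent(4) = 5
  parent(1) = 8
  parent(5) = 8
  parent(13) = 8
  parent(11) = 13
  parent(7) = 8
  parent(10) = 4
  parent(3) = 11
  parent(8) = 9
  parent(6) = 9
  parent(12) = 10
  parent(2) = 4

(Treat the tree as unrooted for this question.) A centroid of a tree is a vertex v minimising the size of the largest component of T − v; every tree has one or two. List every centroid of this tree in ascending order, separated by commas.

Delete 8: the remaining components have sizes 5, 3, 2, 1, 1. Max 5 ≤ 6, so 8 is a centroid.
Every other node leaves some component of size > 6, so the centroid is unique.

8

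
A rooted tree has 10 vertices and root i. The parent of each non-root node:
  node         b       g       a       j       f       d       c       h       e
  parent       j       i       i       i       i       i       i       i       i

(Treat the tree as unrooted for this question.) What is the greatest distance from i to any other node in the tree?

A farthest node from i is b.
The path i – j – b has 2 edges.

2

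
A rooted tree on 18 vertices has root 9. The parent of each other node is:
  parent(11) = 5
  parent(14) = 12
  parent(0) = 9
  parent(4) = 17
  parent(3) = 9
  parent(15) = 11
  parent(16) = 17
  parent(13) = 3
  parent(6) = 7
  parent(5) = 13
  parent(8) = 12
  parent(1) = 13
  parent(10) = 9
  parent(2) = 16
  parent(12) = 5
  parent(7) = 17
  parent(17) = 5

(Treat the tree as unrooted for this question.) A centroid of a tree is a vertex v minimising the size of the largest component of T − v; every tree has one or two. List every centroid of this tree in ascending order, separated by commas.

5

If 5 is removed the pieces have sizes 6, 6, 3, 2, all ≤ ⌊18/2⌋ = 9.
No neighbour of 5 does as well, so 5 is the unique centroid.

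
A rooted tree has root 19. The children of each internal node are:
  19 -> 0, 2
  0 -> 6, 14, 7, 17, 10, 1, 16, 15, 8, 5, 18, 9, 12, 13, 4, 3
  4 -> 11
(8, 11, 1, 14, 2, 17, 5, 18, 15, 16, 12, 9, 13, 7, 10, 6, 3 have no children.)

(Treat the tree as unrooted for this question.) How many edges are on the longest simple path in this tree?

4

Starting from 2, a farthest node is 11 at distance 4.
One longest path: 2-19-0-4-11.
So the diameter is 4.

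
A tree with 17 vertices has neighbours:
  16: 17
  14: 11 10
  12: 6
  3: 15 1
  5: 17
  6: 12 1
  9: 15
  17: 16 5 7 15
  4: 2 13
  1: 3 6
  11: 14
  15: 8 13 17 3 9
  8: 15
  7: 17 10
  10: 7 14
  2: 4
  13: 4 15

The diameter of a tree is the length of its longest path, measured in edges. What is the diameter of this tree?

Starting from 12, a farthest node is 11 at distance 9.
One longest path: 12–6–1–3–15–17–7–10–14–11.
So the diameter is 9.

9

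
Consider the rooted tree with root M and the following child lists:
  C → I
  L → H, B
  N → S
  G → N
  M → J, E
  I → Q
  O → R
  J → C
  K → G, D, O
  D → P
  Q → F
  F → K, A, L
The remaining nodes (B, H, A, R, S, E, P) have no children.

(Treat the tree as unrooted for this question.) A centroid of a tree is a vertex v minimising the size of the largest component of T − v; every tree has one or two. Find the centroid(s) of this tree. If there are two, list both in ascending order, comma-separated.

F

Delete F: the remaining components have sizes 8, 6, 3, 1. Max 8 ≤ 9, so F is a centroid.
Every other node leaves some component of size > 9, so the centroid is unique.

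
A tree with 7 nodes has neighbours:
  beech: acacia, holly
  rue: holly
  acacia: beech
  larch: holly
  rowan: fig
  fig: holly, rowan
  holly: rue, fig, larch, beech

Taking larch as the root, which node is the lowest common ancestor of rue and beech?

holly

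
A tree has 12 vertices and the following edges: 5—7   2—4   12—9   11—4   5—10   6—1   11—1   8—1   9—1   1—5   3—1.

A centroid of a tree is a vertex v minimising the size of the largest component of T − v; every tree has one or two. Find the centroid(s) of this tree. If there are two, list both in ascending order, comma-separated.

Removing 1 splits the tree into components of sizes 3, 3, 2, 1, 1, 1; the largest is 3 ≤ ⌊12/2⌋ = 6.
Every other node leaves some component of size > 6, so the centroid is unique.

1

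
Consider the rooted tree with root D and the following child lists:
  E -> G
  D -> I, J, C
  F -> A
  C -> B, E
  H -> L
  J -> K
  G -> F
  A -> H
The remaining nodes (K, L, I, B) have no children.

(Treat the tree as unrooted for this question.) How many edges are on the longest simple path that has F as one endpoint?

The node farthest from F is K, via F–G–E–C–D–J–K — 6 edges.

6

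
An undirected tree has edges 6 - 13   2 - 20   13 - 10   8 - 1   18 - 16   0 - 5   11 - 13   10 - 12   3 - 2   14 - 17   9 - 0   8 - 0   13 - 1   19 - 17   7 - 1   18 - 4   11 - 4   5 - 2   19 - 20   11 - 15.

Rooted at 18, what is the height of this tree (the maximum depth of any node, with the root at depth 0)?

A deepest node is 14, reached by 18-4-11-13-1-8-0-5-2-20-19-17-14.
That path has 12 edges, so the height is 12.

12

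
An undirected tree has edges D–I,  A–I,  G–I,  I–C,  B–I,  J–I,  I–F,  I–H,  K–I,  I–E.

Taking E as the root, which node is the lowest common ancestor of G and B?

I

G's ancestor chain is G, I, E and B's is B, I, E; they first meet at I.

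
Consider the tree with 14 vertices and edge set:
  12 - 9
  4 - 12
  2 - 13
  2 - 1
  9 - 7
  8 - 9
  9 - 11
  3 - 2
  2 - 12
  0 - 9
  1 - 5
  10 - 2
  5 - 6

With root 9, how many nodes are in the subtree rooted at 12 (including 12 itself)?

Descendants of 12 (including itself): 12, 2, 4, 1, 10, 3, 13, 5, 6. That's 9.

9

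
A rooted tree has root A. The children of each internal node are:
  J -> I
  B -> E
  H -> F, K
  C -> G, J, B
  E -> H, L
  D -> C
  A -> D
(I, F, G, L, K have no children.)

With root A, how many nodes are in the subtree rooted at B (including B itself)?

B's subtree: {B, E, H, L, F, K}, size 6.

6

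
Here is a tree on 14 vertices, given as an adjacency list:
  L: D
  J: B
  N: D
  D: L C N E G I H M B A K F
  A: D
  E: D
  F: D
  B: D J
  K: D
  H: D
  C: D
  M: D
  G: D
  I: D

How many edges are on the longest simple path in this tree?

Starting from J, a farthest node is F at distance 3.
One longest path: J–B–D–F.
So the diameter is 3.

3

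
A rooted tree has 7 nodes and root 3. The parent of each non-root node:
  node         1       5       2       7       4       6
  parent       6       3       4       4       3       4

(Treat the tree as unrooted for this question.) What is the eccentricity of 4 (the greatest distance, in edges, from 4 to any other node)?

2

Distances from 4 peak at 2, attained at 1 (5 also at distance 2).
4-6-1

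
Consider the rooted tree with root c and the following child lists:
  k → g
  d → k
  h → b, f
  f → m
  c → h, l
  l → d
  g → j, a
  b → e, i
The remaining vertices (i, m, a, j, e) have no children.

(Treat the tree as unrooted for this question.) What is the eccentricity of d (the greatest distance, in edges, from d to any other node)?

Distances from d peak at 5, attained at m (i, e also at distance 5).
d-l-c-h-f-m

5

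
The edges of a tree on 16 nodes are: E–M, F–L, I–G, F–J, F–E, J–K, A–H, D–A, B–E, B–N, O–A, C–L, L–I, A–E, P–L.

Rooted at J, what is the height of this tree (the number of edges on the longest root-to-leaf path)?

4

G sits deepest: J–F–L–I–G — 4 edges from the root.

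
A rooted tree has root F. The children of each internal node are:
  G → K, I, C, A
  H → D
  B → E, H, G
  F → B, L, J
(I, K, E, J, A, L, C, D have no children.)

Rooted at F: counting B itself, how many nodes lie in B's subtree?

9

The subtree rooted at B contains: B, G, E, H, I, A, C, K, D — 9 nodes.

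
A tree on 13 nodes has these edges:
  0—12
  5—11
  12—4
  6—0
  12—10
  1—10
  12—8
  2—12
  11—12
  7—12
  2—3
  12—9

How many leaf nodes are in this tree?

The leaves are 1, 3, 4, 5, 6, 7, 8, 9.
That is 8 leaves.

8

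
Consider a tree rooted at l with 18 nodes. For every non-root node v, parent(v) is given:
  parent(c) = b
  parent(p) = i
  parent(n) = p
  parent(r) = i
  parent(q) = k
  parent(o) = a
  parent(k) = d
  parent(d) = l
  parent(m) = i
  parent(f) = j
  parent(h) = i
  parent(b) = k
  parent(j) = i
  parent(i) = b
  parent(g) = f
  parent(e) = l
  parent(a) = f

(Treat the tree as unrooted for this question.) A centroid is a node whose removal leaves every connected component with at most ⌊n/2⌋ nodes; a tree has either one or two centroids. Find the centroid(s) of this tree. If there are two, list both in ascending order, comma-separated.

i

If i is removed the pieces have sizes 7, 5, 2, 1, 1, 1, all ≤ ⌊18/2⌋ = 9.
No neighbour of i does as well, so i is the unique centroid.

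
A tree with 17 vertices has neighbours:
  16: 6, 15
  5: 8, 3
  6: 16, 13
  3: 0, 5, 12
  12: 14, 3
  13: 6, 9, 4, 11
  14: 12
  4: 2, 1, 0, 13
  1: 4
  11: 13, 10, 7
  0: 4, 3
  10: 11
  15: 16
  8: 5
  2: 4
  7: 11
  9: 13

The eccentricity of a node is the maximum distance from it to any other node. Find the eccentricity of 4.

4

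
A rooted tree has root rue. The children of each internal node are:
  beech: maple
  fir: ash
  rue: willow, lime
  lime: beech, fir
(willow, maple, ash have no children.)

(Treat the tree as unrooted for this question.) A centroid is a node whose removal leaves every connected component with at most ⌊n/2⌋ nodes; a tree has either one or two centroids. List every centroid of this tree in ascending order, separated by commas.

If lime is removed the pieces have sizes 2, 2, 2, all ≤ ⌊7/2⌋ = 3.
No neighbour of lime does as well, so lime is the unique centroid.

lime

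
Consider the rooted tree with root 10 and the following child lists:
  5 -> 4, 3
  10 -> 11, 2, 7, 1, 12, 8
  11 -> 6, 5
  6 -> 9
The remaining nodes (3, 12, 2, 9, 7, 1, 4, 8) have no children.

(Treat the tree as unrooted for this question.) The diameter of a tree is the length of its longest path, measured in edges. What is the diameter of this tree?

Starting from 4, a farthest node is 1 at distance 4.
One longest path: 4 - 5 - 11 - 10 - 1.
So the diameter is 4.

4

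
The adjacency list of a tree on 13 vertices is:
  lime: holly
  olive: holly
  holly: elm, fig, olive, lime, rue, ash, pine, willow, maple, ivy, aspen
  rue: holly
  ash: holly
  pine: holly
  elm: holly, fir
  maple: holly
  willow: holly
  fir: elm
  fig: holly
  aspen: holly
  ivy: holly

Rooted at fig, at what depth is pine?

2

Climbing from pine to the root: pine → holly → fig. That's 2 steps.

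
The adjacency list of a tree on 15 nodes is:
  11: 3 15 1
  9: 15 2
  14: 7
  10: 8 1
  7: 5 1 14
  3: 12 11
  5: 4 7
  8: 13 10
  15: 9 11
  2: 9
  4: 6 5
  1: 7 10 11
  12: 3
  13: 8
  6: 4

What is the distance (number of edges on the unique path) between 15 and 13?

5

15–11–1–10–8–13: 5 edges.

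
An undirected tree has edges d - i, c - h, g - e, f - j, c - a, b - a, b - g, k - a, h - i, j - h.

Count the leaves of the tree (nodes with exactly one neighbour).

4

Exactly 4 nodes have a single neighbour: d, e, f, k.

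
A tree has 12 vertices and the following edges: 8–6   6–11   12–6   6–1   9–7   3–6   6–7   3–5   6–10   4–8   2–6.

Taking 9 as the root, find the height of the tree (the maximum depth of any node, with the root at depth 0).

4 sits deepest: 9-7-6-8-4 — 4 edges from the root.

4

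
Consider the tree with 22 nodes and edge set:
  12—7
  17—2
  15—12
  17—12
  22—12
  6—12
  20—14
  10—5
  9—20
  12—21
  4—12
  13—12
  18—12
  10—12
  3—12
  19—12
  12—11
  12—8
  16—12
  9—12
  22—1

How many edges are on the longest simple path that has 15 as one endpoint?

Distances from 15 peak at 4, attained at 14.
15–12–9–20–14

4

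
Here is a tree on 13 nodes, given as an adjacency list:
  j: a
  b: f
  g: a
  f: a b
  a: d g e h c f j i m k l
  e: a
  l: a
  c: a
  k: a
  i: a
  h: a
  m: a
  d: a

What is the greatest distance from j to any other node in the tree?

Distances from j peak at 3, attained at b.
j-a-f-b

3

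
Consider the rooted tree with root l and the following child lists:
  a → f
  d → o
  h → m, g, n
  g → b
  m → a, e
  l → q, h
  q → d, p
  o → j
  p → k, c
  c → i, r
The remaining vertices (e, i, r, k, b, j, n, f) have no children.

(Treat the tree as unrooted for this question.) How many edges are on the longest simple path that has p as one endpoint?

Distances from p peak at 6, attained at f.
p–q–l–h–m–a–f

6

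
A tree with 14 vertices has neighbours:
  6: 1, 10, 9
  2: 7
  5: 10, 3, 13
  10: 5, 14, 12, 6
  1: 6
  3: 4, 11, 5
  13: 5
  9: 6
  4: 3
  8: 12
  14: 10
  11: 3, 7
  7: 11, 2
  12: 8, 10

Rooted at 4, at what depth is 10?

3

4–3–5–10 — 3 edges.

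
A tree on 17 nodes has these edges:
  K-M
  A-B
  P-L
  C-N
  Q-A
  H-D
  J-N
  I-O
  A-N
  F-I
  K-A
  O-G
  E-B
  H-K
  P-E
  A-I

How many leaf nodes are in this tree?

Degree-1 nodes: C, D, F, G, J, L, M, Q — 8 of them.

8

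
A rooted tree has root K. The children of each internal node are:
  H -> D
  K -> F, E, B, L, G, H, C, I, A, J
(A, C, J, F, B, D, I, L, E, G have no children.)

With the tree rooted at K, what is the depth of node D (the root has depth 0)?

2

Climbing from D to the root: D → H → K. That's 2 steps.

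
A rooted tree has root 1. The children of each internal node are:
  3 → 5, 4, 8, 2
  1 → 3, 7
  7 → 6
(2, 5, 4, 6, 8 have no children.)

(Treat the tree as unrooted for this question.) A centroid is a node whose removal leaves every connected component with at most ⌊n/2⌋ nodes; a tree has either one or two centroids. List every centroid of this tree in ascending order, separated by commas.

3

Delete 3: the remaining components have sizes 3, 1, 1, 1, 1. Max 3 ≤ 4, so 3 is a centroid.
No neighbour of 3 does as well, so 3 is the unique centroid.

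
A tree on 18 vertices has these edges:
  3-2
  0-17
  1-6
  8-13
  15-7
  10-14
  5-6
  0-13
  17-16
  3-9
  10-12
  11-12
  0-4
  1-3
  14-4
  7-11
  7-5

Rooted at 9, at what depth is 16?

13

Climbing from 16 to the root: 16 – 17 – 0 – 4 – 14 – 10 – 12 – 11 – 7 – 5 – 6 – 1 – 3 – 9. That's 13 steps.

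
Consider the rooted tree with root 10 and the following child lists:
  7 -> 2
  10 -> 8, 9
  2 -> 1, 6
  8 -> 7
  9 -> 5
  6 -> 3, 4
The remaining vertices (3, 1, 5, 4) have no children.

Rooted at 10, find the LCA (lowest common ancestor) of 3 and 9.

Ancestors of 3 (toward the root): 3, 6, 2, 7, 8, 10.
Ancestors of 9: 9, 10.
The deepest node appearing in both lists is 10.

10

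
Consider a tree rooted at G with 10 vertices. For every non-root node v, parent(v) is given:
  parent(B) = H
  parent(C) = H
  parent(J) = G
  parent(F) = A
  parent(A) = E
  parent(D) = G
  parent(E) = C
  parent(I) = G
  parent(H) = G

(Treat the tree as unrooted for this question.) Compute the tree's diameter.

A longest path is F-A-E-C-H-G-J, with 6 edges.

6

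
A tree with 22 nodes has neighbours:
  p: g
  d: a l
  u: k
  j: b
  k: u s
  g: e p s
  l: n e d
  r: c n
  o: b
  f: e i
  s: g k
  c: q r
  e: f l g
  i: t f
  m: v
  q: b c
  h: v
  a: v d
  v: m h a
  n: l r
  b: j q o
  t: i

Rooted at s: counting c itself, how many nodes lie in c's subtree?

5

Descendants of c (including itself): c, q, b, o, j. That's 5.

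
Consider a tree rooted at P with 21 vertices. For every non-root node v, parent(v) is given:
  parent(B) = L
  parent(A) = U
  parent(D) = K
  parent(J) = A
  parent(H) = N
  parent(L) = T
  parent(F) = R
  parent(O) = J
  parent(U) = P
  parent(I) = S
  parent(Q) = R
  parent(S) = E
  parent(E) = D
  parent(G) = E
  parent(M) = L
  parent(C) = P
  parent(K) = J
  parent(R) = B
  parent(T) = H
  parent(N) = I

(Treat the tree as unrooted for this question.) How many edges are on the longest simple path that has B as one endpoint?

14

A farthest node from B is C.
The path B-L-T-H-N-I-S-E-D-K-J-A-U-P-C has 14 edges.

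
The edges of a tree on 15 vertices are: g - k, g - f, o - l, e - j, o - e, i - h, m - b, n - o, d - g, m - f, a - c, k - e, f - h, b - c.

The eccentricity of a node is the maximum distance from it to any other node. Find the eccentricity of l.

9

Distances from l peak at 9, attained at a.
l-o-e-k-g-f-m-b-c-a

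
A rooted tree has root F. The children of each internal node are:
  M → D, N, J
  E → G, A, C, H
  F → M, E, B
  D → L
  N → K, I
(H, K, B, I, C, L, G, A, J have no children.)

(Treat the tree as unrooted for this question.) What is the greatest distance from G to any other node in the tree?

5

Distances from G peak at 5, attained at K (L, I also at distance 5).
G – E – F – M – N – K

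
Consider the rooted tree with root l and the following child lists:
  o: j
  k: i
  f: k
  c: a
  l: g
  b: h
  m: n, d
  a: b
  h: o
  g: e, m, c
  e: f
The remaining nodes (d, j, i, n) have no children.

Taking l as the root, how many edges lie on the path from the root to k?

4

Path from l to k: l – g – e – f – k, which has 4 edges.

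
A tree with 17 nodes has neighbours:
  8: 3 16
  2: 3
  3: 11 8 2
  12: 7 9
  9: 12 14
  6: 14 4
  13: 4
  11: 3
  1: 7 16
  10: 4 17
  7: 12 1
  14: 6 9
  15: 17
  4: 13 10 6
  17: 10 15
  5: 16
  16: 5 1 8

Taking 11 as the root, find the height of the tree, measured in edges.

13

The longest root-to-leaf path is 11–3–8–16–1–7–12–9–14–6–4–10–17–15 (13 edges).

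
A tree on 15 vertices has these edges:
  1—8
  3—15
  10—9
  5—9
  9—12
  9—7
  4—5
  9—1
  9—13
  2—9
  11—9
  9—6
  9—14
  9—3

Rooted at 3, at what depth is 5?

2

Climbing from 5 to the root: 5–9–3. That's 2 steps.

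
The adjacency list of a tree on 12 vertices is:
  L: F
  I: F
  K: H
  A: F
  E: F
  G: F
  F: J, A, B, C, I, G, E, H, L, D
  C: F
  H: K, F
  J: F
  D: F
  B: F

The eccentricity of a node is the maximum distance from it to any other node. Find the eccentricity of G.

3

Distances from G peak at 3, attained at K.
G – F – H – K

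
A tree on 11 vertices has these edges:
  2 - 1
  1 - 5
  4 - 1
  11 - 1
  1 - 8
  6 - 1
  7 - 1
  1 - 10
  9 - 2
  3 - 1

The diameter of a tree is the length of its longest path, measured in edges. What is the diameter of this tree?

3

BFS from 9 reaches 11 last, at distance 3; BFS from 11 confirms no node is farther.
Path: 9 – 2 – 1 – 11.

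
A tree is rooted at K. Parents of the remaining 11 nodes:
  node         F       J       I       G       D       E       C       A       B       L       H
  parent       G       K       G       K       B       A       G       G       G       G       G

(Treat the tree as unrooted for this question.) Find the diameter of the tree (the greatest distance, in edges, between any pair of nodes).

4

BFS from E reaches D last, at distance 4; BFS from D confirms no node is farther.
Path: E - A - G - B - D.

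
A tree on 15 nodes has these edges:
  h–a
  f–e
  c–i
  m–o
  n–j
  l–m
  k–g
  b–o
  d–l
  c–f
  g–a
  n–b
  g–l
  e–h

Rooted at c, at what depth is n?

Path from c to n: c – f – e – h – a – g – l – m – o – b – n, which has 10 edges.

10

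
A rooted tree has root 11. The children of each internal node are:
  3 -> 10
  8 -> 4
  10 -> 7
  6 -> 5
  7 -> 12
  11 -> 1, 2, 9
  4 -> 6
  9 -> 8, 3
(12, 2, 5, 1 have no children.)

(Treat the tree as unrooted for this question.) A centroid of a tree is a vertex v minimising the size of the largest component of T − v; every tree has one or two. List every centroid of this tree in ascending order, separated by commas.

9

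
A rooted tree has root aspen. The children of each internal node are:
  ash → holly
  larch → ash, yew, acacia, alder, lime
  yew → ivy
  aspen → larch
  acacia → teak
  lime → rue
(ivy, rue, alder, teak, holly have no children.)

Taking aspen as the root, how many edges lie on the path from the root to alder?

2

Climbing from alder to the root: alder → larch → aspen. That's 2 steps.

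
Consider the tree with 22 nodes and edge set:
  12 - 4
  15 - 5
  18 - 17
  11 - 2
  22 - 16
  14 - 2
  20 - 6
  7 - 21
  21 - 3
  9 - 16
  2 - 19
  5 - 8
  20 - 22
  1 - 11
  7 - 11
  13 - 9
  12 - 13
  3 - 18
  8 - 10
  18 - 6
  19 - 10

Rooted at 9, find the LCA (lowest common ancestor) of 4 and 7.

9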